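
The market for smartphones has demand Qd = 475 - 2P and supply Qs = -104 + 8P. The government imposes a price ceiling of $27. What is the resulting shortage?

Shortage = 309

Equilibrium price would be P* = 57.9, so the ceiling at 27 binds.
At P = 27: Qd = 475 − 2(27) = 421, Qs = -104 + 8(27) = 112.
Shortage = 421 − 112 = 309.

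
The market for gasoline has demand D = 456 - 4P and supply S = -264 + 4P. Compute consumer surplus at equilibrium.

Equilibrium: 456 - 4P = -264 + 4P gives P* = 90, Q* = 96.
Demand choke price (D = 0): P = 114.
CS = ½(114 − 90)(96) = 1152.

Consumer surplus = 1152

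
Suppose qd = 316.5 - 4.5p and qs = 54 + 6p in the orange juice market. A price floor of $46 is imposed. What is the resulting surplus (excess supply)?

Equilibrium price would be p* = 25, so the floor at 46 binds.
At p = 46: qd = 109.5, qs = 330.
Surplus = 330 − 109.5 = 220.5.

Surplus = 220.5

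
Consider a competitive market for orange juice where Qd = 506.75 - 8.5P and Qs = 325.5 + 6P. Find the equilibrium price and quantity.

Set Qd = Qs: 506.75 - 8.5P = 325.5 + 6P.
181.25 = 14.5P, so P* = 12.5.
Q* = 506.75 − 8.5(12.5) = 400.5.

P* = 12.5, Q* = 400.5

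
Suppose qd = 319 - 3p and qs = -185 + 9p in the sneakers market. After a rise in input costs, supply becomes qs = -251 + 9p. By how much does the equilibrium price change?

Original equilibrium: p* = 42, q* = 193.
New equilibrium: 319 - 3p = -251 + 9p, so 570 = 12p and p' = 47.5; q' = 319 − 3(47.5) = 176.5.
Change in price: 47.5 − 42 = 5.5.

Δp = 5.5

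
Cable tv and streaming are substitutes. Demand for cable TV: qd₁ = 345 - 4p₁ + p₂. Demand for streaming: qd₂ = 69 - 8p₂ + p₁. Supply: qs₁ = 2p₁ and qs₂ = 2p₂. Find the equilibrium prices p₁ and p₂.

p₁ = 3519/59, p₂ = 759/59

Market 1: 345 - 4p₁ + p₂ = 2p₁ → 6p₁ - p₂ = 345.
Market 2: 10p₂ - p₁ = 69.
Eliminating p₂: 10×(1) + 1×(2) gives 59p₁ = 3519, so p₁ = 3519/59.
Back-substitute into (2): p₂ = (69 + 1×3519/59) / 10 = 759/59.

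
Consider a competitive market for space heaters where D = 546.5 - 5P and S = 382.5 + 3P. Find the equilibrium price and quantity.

P* = 20.5, Q* = 444

Set D = S: 546.5 - 5P = 382.5 + 3P.
164 = 8P, so P* = 20.5.
Q* = 546.5 − 5(20.5) = 444.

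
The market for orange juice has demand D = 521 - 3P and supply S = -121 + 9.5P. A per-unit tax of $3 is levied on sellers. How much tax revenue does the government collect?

Tax revenue = 1080.24

Pre-tax equilibrium: P* = 51.36, Q* = 366.92.
Tax on sellers shifts supply to S = -121 + 9.5(P − 3) = -149.5 + 9.5P.
521 - 3P = -149.5 + 9.5P gives buyer price Pb = 53.64; sellers receive Ps = 53.64 − 3 = 50.64.
New quantity: Q = 521 − 3(53.64) = 360.08.
Revenue = 3 × 360.08 = 1080.24.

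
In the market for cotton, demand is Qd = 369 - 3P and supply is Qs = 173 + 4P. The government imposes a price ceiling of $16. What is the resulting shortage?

Shortage = 84

Equilibrium price would be P* = 28, so the ceiling at 16 binds.
At P = 16: Qd = 369 − 3(16) = 321, Qs = 173 + 4(16) = 237.
Shortage = 321 − 237 = 84.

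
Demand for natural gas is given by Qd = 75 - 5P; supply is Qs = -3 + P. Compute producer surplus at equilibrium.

Producer surplus = 50

Equilibrium: 75 - 5P = -3 + P gives P* = 13, Q* = 10.
Supply starts at P = 3 (where Qs = 0).
PS = ½(13 − 3)(10) = 50.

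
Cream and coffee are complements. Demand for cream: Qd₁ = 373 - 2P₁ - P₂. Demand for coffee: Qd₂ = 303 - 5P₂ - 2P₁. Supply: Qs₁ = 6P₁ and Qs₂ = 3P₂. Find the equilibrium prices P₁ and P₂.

Market 1: 373 - 2P₁ - P₂ = 6P₁ → 8P₁ + P₂ = 373.
Market 2: 8P₂ + 2P₁ = 303.
Eliminating P₂: 8×(1) − 1×(2) gives 62P₁ = 2681, so P₁ = 2681/62.
Back-substitute into (2): P₂ = (303 − 2×2681/62) / 8 = 839/31.

P₁ = 2681/62, P₂ = 839/31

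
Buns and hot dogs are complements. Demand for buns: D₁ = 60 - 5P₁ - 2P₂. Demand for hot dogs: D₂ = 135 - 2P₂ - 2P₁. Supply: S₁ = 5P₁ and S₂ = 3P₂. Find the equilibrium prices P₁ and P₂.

Market 1: 60 - 5P₁ - 2P₂ = 5P₁ → 10P₁ + 2P₂ = 60.
Market 2: 5P₂ + 2P₁ = 135.
Eliminating P₂: 5×(1) − 2×(2) gives 46P₁ = 30, so P₁ = 15/23.
Back-substitute into (2): P₂ = (135 − 2×15/23) / 5 = 615/23.

P₁ = 15/23, P₂ = 615/23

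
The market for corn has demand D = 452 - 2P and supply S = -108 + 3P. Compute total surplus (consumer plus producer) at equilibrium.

Total surplus = 21660

Equilibrium: 452 - 2P = -108 + 3P gives P* = 112, Q* = 228.
Demand choke price: P = 226; supply starts at P = 36.
CS = ½(226 − 112)(228) = 12996; PS = ½(112 − 36)(228) = 8664.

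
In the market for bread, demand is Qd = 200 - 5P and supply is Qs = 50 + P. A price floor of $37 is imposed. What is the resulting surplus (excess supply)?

Equilibrium price would be P* = 25, so the floor at 37 binds.
At P = 37: Qd = 15, Qs = 87.
Surplus = 87 − 15 = 72.

Surplus = 72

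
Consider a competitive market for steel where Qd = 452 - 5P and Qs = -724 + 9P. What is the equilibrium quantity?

Set Qd = Qs: 452 - 5P = -724 + 9P.
1176 = 14P, so P* = 84.
Q* = 452 − 5(84) = 32.

Q* = 32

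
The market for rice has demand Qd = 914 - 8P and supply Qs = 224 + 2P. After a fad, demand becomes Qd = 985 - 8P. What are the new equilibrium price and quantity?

Original equilibrium: P* = 69, Q* = 362.
New equilibrium: 985 - 8P = 224 + 2P, so 761 = 10P and P' = 76.1; Q' = 985 − 8(76.1) = 376.2.

P' = 76.1, Q' = 376.2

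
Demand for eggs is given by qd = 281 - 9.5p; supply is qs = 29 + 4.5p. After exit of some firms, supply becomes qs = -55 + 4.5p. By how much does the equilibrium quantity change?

Δq = -57

Original equilibrium: p* = 18, q* = 110.
New equilibrium: 281 - 9.5p = -55 + 4.5p, so 336 = 14p and p' = 24; q' = 281 − 9.5(24) = 53.
Change in quantity: 53 − 110 = -57.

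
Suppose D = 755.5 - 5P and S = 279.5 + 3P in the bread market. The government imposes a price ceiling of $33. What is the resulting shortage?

Shortage = 212

Equilibrium price would be P* = 59.5, so the ceiling at 33 binds.
At P = 33: D = 755.5 − 5(33) = 590.5, S = 279.5 + 3(33) = 378.5.
Shortage = 590.5 − 378.5 = 212.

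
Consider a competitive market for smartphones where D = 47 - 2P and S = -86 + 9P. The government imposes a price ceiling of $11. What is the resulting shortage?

Equilibrium price would be P* = 133/11, so the ceiling at 11 binds.
At P = 11: D = 47 − 2(11) = 25, S = -86 + 9(11) = 13.
Shortage = 25 − 13 = 12.

Shortage = 12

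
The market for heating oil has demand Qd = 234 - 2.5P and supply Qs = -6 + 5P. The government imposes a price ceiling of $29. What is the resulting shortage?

Shortage = 22.5

Equilibrium price would be P* = 32, so the ceiling at 29 binds.
At P = 29: Qd = 234 − 2.5(29) = 161.5, Qs = -6 + 5(29) = 139.
Shortage = 161.5 − 139 = 22.5.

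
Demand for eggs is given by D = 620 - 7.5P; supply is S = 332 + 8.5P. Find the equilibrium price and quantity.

Set D = S: 620 - 7.5P = 332 + 8.5P.
288 = 16P, so P* = 18.
Q* = 620 − 7.5(18) = 485.

P* = 18, Q* = 485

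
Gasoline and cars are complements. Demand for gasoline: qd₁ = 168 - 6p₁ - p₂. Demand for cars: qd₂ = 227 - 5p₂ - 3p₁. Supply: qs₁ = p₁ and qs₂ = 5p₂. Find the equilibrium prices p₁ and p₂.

p₁ = 1453/67, p₂ = 1085/67

Market 1: 168 - 6p₁ - p₂ = p₁ → 7p₁ + p₂ = 168.
Market 2: 10p₂ + 3p₁ = 227.
Eliminating p₂: 10×(1) − 1×(2) gives 67p₁ = 1453, so p₁ = 1453/67.
Back-substitute into (2): p₂ = (227 − 3×1453/67) / 10 = 1085/67.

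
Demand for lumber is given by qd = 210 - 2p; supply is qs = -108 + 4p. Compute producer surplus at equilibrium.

Equilibrium: 210 - 2p = -108 + 4p gives p* = 53, q* = 104.
Supply starts at p = 27 (where qs = 0).
PS = ½(53 − 27)(104) = 1352.

Producer surplus = 1352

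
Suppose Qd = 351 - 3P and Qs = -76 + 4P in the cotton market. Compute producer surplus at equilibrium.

Equilibrium: 351 - 3P = -76 + 4P gives P* = 61, Q* = 168.
Supply starts at P = 19 (where Qs = 0).
PS = ½(61 − 19)(168) = 3528.

Producer surplus = 3528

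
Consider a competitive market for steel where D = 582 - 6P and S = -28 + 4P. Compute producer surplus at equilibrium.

Equilibrium: 582 - 6P = -28 + 4P gives P* = 61, Q* = 216.
Supply starts at P = 7 (where S = 0).
PS = ½(61 − 7)(216) = 5832.

Producer surplus = 5832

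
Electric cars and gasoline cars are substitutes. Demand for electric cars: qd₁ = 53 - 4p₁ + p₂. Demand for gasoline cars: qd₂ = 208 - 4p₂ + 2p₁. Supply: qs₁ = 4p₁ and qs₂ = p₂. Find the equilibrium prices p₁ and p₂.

Market 1: 53 - 4p₁ + p₂ = 4p₁ → 8p₁ - p₂ = 53.
Market 2: 5p₂ - 2p₁ = 208.
Eliminating p₂: 5×(1) + 1×(2) gives 38p₁ = 473, so p₁ = 473/38.
Back-substitute into (2): p₂ = (208 + 2×473/38) / 5 = 885/19.

p₁ = 473/38, p₂ = 885/19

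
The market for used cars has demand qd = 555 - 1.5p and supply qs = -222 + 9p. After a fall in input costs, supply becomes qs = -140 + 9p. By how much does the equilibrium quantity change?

Original equilibrium: p* = 74, q* = 444.
New equilibrium: 555 - 1.5p = -140 + 9p, so 695 = 10.5p and p' = 1390/21; q' = 555 − 1.5(1390/21) = 3190/7.
Change in quantity: 3190/7 − 444 = 82/7.

Δq = 82/7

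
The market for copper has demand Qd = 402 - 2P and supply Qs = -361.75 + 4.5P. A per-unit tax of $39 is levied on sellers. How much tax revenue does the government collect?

Pre-tax equilibrium: P* = 117.5, Q* = 167.
Tax on sellers shifts supply to Qs = -361.75 + 4.5(P − 39) = -537.25 + 4.5P.
402 - 2P = -537.25 + 4.5P gives buyer price Pb = 144.5; sellers receive Ps = 144.5 − 39 = 105.5.
New quantity: Q = 402 − 2(144.5) = 113.
Revenue = 39 × 113 = 4407.

Tax revenue = 4407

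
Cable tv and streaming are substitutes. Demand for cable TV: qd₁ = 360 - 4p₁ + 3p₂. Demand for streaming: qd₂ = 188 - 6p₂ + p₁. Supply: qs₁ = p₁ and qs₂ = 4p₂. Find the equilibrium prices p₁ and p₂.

p₁ = 4164/47, p₂ = 1300/47

Market 1: 360 - 4p₁ + 3p₂ = p₁ → 5p₁ - 3p₂ = 360.
Market 2: 10p₂ - p₁ = 188.
Eliminating p₂: 10×(1) + 3×(2) gives 47p₁ = 4164, so p₁ = 4164/47.
Back-substitute into (2): p₂ = (188 + 1×4164/47) / 10 = 1300/47.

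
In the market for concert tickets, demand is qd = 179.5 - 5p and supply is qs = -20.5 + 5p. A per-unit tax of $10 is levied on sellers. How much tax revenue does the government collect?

Tax revenue = 545

Pre-tax equilibrium: p* = 20, q* = 79.5.
Tax on sellers shifts supply to qs = -20.5 + 5(p − 10) = -70.5 + 5p.
179.5 - 5p = -70.5 + 5p gives buyer price pb = 25; sellers receive ps = 25 − 10 = 15.
New quantity: q = 179.5 − 5(25) = 54.5.
Revenue = 10 × 54.5 = 545.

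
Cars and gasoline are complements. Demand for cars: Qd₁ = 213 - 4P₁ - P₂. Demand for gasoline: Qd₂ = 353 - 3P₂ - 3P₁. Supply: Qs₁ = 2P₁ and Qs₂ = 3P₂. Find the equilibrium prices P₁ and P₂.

P₁ = 925/33, P₂ = 493/11

Market 1: 213 - 4P₁ - P₂ = 2P₁ → 6P₁ + P₂ = 213.
Market 2: 6P₂ + 3P₁ = 353.
Eliminating P₂: 6×(1) − 1×(2) gives 33P₁ = 925, so P₁ = 925/33.
Back-substitute into (2): P₂ = (353 − 3×925/33) / 6 = 493/11.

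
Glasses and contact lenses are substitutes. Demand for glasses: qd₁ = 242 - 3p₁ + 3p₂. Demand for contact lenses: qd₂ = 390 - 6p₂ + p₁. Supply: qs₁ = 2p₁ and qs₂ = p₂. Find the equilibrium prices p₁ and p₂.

Market 1: 242 - 3p₁ + 3p₂ = 2p₁ → 5p₁ - 3p₂ = 242.
Market 2: 7p₂ - p₁ = 390.
Eliminating p₂: 7×(1) + 3×(2) gives 32p₁ = 2864, so p₁ = 89.5.
Back-substitute into (2): p₂ = (390 + 1×89.5) / 7 = 68.5.

p₁ = 89.5, p₂ = 68.5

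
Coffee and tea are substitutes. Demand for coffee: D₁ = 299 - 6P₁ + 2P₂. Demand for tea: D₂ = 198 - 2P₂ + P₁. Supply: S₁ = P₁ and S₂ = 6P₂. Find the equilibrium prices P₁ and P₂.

Market 1: 299 - 6P₁ + 2P₂ = P₁ → 7P₁ - 2P₂ = 299.
Market 2: 8P₂ - P₁ = 198.
Eliminating P₂: 8×(1) + 2×(2) gives 54P₁ = 2788, so P₁ = 1394/27.
Back-substitute into (2): P₂ = (198 + 1×1394/27) / 8 = 1685/54.

P₁ = 1394/27, P₂ = 1685/54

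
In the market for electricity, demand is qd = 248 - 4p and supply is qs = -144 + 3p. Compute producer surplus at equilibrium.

Producer surplus = 96

Equilibrium: 248 - 4p = -144 + 3p gives p* = 56, q* = 24.
Supply starts at p = 48 (where qs = 0).
PS = ½(56 − 48)(24) = 96.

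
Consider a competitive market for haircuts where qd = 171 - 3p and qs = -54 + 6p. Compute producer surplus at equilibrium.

Producer surplus = 768

Equilibrium: 171 - 3p = -54 + 6p gives p* = 25, q* = 96.
Supply starts at p = 9 (where qs = 0).
PS = ½(25 − 9)(96) = 768.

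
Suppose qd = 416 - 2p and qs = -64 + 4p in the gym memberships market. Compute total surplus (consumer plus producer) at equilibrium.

Total surplus = 24576

Equilibrium: 416 - 2p = -64 + 4p gives p* = 80, q* = 256.
Demand choke price: p = 208; supply starts at p = 16.
CS = ½(208 − 80)(256) = 16384; PS = ½(80 − 16)(256) = 8192.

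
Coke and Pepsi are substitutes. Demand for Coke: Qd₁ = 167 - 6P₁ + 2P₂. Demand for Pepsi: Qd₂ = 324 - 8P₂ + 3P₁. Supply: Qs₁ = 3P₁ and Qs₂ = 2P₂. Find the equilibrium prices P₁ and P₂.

P₁ = 1159/42, P₂ = 1139/28

Market 1: 167 - 6P₁ + 2P₂ = 3P₁ → 9P₁ - 2P₂ = 167.
Market 2: 10P₂ - 3P₁ = 324.
Eliminating P₂: 10×(1) + 2×(2) gives 84P₁ = 2318, so P₁ = 1159/42.
Back-substitute into (2): P₂ = (324 + 3×1159/42) / 10 = 1139/28.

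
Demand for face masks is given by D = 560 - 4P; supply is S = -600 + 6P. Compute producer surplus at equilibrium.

Equilibrium: 560 - 4P = -600 + 6P gives P* = 116, Q* = 96.
Supply starts at P = 100 (where S = 0).
PS = ½(116 − 100)(96) = 768.

Producer surplus = 768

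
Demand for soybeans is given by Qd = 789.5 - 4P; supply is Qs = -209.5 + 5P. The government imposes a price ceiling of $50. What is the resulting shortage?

Shortage = 549

Equilibrium price would be P* = 111, so the ceiling at 50 binds.
At P = 50: Qd = 789.5 − 4(50) = 589.5, Qs = -209.5 + 5(50) = 40.5.
Shortage = 589.5 − 40.5 = 549.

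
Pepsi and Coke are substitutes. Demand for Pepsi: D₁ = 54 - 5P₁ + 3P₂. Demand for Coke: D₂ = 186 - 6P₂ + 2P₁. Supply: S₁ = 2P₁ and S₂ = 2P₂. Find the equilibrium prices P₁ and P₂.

Market 1: 54 - 5P₁ + 3P₂ = 2P₁ → 7P₁ - 3P₂ = 54.
Market 2: 8P₂ - 2P₁ = 186.
Eliminating P₂: 8×(1) + 3×(2) gives 50P₁ = 990, so P₁ = 19.8.
Back-substitute into (2): P₂ = (186 + 2×19.8) / 8 = 28.2.

P₁ = 19.8, P₂ = 28.2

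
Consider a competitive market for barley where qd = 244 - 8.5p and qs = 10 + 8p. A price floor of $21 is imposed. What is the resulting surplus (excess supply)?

Equilibrium price would be p* = 156/11, so the floor at 21 binds.
At p = 21: qd = 65.5, qs = 178.
Surplus = 178 − 65.5 = 112.5.

Surplus = 112.5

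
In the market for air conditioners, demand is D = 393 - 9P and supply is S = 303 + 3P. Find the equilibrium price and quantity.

Set D = S: 393 - 9P = 303 + 3P.
90 = 12P, so P* = 7.5.
Q* = 393 − 9(7.5) = 325.5.

P* = 7.5, Q* = 325.5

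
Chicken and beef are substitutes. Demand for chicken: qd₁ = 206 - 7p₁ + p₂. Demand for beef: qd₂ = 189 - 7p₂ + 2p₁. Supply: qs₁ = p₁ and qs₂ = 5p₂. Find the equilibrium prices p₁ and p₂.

Market 1: 206 - 7p₁ + p₂ = p₁ → 8p₁ - p₂ = 206.
Market 2: 12p₂ - 2p₁ = 189.
Eliminating p₂: 12×(1) + 1×(2) gives 94p₁ = 2661, so p₁ = 2661/94.
Back-substitute into (2): p₂ = (189 + 2×2661/94) / 12 = 962/47.

p₁ = 2661/94, p₂ = 962/47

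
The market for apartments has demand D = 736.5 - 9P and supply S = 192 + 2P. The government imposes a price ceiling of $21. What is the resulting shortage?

Shortage = 313.5

Equilibrium price would be P* = 49.5, so the ceiling at 21 binds.
At P = 21: D = 736.5 − 9(21) = 547.5, S = 192 + 2(21) = 234.
Shortage = 547.5 − 234 = 313.5.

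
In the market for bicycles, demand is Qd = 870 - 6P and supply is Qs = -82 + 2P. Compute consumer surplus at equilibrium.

Equilibrium: 870 - 6P = -82 + 2P gives P* = 119, Q* = 156.
Demand choke price (Qd = 0): P = 145.
CS = ½(145 − 119)(156) = 2028.

Consumer surplus = 2028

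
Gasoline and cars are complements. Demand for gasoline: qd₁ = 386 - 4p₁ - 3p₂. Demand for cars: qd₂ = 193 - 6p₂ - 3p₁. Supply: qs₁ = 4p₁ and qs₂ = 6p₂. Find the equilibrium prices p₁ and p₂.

p₁ = 1351/29, p₂ = 386/87

Market 1: 386 - 4p₁ - 3p₂ = 4p₁ → 8p₁ + 3p₂ = 386.
Market 2: 12p₂ + 3p₁ = 193.
Eliminating p₂: 12×(1) − 3×(2) gives 87p₁ = 4053, so p₁ = 1351/29.
Back-substitute into (2): p₂ = (193 − 3×1351/29) / 12 = 386/87.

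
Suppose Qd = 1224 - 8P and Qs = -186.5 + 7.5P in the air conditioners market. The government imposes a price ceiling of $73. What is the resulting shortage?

Shortage = 279

Equilibrium price would be P* = 91, so the ceiling at 73 binds.
At P = 73: Qd = 1224 − 8(73) = 640, Qs = -186.5 + 7.5(73) = 361.
Shortage = 640 − 361 = 279.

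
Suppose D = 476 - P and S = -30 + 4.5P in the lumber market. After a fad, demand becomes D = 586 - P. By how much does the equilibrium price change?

ΔP = 20

Original equilibrium: P* = 92, Q* = 384.
New equilibrium: 586 - P = -30 + 4.5P, so 616 = 5.5P and P' = 112; Q' = 586 − 1(112) = 474.
Change in price: 112 − 92 = 20.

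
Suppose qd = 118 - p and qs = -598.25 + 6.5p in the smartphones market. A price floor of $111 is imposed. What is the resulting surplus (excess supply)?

Surplus = 116.25

Equilibrium price would be p* = 95.5, so the floor at 111 binds.
At p = 111: qd = 7, qs = 123.25.
Surplus = 123.25 − 7 = 116.25.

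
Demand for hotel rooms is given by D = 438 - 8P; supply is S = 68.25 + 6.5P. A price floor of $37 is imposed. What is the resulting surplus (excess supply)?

Surplus = 166.75

Equilibrium price would be P* = 25.5, so the floor at 37 binds.
At P = 37: D = 142, S = 308.75.
Surplus = 308.75 − 142 = 166.75.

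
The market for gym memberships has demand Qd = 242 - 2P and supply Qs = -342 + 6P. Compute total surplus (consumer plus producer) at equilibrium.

Total surplus = 3072

Equilibrium: 242 - 2P = -342 + 6P gives P* = 73, Q* = 96.
Demand choke price: P = 121; supply starts at P = 57.
CS = ½(121 − 73)(96) = 2304; PS = ½(73 − 57)(96) = 768.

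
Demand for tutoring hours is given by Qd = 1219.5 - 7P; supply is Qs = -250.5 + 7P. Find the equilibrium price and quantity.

Set Qd = Qs: 1219.5 - 7P = -250.5 + 7P.
1470 = 14P, so P* = 105.
Q* = 1219.5 − 7(105) = 484.5.

P* = 105, Q* = 484.5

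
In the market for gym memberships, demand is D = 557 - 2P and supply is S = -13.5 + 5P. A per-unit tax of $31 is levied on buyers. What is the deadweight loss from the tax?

Pre-tax equilibrium: P* = 81.5, Q* = 394.
Tax on buyers shifts demand to D = 557 − 2(P + 31) = 495 - 2P.
495 - 2P = -13.5 + 5P gives seller price Ps = 1017/14; buyers pay Pb = 1017/14 + 31 = 1451/14.
New quantity: Q = 557 − 2(1451/14) = 2448/7.
DWL = ½ × 31 × (394 − 2448/7) = 4805/7.

Deadweight loss = 4805/7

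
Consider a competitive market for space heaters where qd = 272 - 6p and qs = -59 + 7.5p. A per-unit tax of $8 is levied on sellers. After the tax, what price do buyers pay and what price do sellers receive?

Buyers pay 782/27, sellers receive 566/27

Pre-tax equilibrium: p* = 662/27, q* = 1124/9.
Tax on sellers shifts supply to qs = -59 + 7.5(p − 8) = -119 + 7.5p.
272 - 6p = -119 + 7.5p gives buyer price pb = 782/27; sellers receive ps = 782/27 − 8 = 566/27.
New quantity: q = 272 − 6(782/27) = 884/9.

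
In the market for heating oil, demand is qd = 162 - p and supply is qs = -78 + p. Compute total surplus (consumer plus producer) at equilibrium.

Equilibrium: 162 - p = -78 + p gives p* = 120, q* = 42.
Demand choke price: p = 162; supply starts at p = 78.
CS = ½(162 − 120)(42) = 882; PS = ½(120 − 78)(42) = 882.

Total surplus = 1764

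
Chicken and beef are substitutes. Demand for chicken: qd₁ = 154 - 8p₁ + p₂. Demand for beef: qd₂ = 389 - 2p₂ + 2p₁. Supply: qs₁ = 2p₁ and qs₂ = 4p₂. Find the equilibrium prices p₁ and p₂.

Market 1: 154 - 8p₁ + p₂ = 2p₁ → 10p₁ - p₂ = 154.
Market 2: 6p₂ - 2p₁ = 389.
Eliminating p₂: 6×(1) + 1×(2) gives 58p₁ = 1313, so p₁ = 1313/58.
Back-substitute into (2): p₂ = (389 + 2×1313/58) / 6 = 2099/29.

p₁ = 1313/58, p₂ = 2099/29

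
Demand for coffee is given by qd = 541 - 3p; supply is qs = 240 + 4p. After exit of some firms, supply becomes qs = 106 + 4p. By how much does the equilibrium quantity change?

Δq = -402/7

Original equilibrium: p* = 43, q* = 412.
New equilibrium: 541 - 3p = 106 + 4p, so 435 = 7p and p' = 435/7; q' = 541 − 3(435/7) = 2482/7.
Change in quantity: 2482/7 − 412 = -402/7.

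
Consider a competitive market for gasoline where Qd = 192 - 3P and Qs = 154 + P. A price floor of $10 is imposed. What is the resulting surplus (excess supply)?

Surplus = 2

Equilibrium price would be P* = 9.5, so the floor at 10 binds.
At P = 10: Qd = 162, Qs = 164.
Surplus = 164 − 162 = 2.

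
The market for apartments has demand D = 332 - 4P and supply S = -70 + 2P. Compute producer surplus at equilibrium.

Equilibrium: 332 - 4P = -70 + 2P gives P* = 67, Q* = 64.
Supply starts at P = 35 (where S = 0).
PS = ½(67 − 35)(64) = 1024.

Producer surplus = 1024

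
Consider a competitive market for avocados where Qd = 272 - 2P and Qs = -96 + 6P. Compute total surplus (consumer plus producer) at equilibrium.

Total surplus = 10800

Equilibrium: 272 - 2P = -96 + 6P gives P* = 46, Q* = 180.
Demand choke price: P = 136; supply starts at P = 16.
CS = ½(136 − 46)(180) = 8100; PS = ½(46 − 16)(180) = 2700.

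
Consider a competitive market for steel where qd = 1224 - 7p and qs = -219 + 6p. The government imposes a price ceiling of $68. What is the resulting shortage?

Shortage = 559

Equilibrium price would be p* = 111, so the ceiling at 68 binds.
At p = 68: qd = 1224 − 7(68) = 748, qs = -219 + 6(68) = 189.
Shortage = 748 − 189 = 559.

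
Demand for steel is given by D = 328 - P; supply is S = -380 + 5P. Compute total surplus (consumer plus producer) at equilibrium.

Total surplus = 26460

Equilibrium: 328 - P = -380 + 5P gives P* = 118, Q* = 210.
Demand choke price: P = 328; supply starts at P = 76.
CS = ½(328 − 118)(210) = 22050; PS = ½(118 − 76)(210) = 4410.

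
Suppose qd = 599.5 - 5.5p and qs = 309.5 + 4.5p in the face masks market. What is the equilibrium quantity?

Set qd = qs: 599.5 - 5.5p = 309.5 + 4.5p.
290 = 10p, so p* = 29.
q* = 599.5 − 5.5(29) = 440.

q* = 440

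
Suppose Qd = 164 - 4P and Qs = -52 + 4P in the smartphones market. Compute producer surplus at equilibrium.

Producer surplus = 392

Equilibrium: 164 - 4P = -52 + 4P gives P* = 27, Q* = 56.
Supply starts at P = 13 (where Qs = 0).
PS = ½(27 − 13)(56) = 392.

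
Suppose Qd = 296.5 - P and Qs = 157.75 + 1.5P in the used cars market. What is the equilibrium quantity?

Q* = 241

Set Qd = Qs: 296.5 - P = 157.75 + 1.5P.
138.75 = 2.5P, so P* = 55.5.
Q* = 296.5 − 1(55.5) = 241.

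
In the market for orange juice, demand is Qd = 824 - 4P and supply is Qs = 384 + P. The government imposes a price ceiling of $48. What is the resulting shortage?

Equilibrium price would be P* = 88, so the ceiling at 48 binds.
At P = 48: Qd = 824 − 4(48) = 632, Qs = 384 + 1(48) = 432.
Shortage = 632 − 432 = 200.

Shortage = 200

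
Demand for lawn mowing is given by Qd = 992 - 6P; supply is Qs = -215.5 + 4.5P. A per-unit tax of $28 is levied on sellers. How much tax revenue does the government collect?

Pre-tax equilibrium: P* = 115, Q* = 302.
Tax on sellers shifts supply to Qs = -215.5 + 4.5(P − 28) = -341.5 + 4.5P.
992 - 6P = -341.5 + 4.5P gives buyer price Pb = 127; sellers receive Ps = 127 − 28 = 99.
New quantity: Q = 992 − 6(127) = 230.
Revenue = 28 × 230 = 6440.

Tax revenue = 6440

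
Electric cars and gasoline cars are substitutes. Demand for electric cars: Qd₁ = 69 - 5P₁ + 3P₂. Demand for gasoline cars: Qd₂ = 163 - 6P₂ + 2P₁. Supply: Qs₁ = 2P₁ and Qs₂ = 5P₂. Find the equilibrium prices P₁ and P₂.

P₁ = 1248/71, P₂ = 1279/71

Market 1: 69 - 5P₁ + 3P₂ = 2P₁ → 7P₁ - 3P₂ = 69.
Market 2: 11P₂ - 2P₁ = 163.
Eliminating P₂: 11×(1) + 3×(2) gives 71P₁ = 1248, so P₁ = 1248/71.
Back-substitute into (2): P₂ = (163 + 2×1248/71) / 11 = 1279/71.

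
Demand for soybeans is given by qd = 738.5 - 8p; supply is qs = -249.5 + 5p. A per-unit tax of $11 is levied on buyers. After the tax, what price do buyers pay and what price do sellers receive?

Buyers pay 1043/13, sellers receive 900/13

Pre-tax equilibrium: p* = 76, q* = 130.5.
Tax on buyers shifts demand to qd = 738.5 − 8(p + 11) = 650.5 - 8p.
650.5 - 8p = -249.5 + 5p gives seller price ps = 900/13; buyers pay pb = 900/13 + 11 = 1043/13.
New quantity: q = 738.5 − 8(1043/13) = 2513/26.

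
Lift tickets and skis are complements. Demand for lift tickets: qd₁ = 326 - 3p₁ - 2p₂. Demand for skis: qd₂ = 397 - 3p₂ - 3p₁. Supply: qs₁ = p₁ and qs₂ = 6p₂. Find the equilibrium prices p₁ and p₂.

Market 1: 326 - 3p₁ - 2p₂ = p₁ → 4p₁ + 2p₂ = 326.
Market 2: 9p₂ + 3p₁ = 397.
Eliminating p₂: 9×(1) − 2×(2) gives 30p₁ = 2140, so p₁ = 214/3.
Back-substitute into (2): p₂ = (397 − 3×214/3) / 9 = 61/3.

p₁ = 214/3, p₂ = 61/3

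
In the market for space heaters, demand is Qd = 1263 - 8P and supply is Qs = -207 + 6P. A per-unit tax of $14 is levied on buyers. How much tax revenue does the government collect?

Tax revenue = 5250

Pre-tax equilibrium: P* = 105, Q* = 423.
Tax on buyers shifts demand to Qd = 1263 − 8(P + 14) = 1151 - 8P.
1151 - 8P = -207 + 6P gives seller price Ps = 97; buyers pay Pb = 97 + 14 = 111.
New quantity: Q = 1263 − 8(111) = 375.
Revenue = 14 × 375 = 5250.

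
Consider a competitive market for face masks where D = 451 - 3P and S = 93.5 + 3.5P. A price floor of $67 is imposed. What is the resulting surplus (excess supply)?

Equilibrium price would be P* = 55, so the floor at 67 binds.
At P = 67: D = 250, S = 328.
Surplus = 328 − 250 = 78.

Surplus = 78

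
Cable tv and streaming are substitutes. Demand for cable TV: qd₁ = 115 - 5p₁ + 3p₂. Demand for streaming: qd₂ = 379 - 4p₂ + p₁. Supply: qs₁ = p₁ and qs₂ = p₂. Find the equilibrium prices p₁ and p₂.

Market 1: 115 - 5p₁ + 3p₂ = p₁ → 6p₁ - 3p₂ = 115.
Market 2: 5p₂ - p₁ = 379.
Eliminating p₂: 5×(1) + 3×(2) gives 27p₁ = 1712, so p₁ = 1712/27.
Back-substitute into (2): p₂ = (379 + 1×1712/27) / 5 = 2389/27.

p₁ = 1712/27, p₂ = 2389/27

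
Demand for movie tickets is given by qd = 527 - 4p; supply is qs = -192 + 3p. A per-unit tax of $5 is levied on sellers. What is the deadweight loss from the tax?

Deadweight loss = 150/7

Pre-tax equilibrium: p* = 719/7, q* = 813/7.
Tax on sellers shifts supply to qs = -192 + 3(p − 5) = -207 + 3p.
527 - 4p = -207 + 3p gives buyer price pb = 734/7; sellers receive ps = 734/7 − 5 = 699/7.
New quantity: q = 527 − 4(734/7) = 753/7.
DWL = ½ × 5 × (813/7 − 753/7) = 150/7.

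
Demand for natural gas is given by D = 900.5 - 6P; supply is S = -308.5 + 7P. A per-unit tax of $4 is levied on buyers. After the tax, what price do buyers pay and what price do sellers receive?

Buyers pay 1237/13, sellers receive 1185/13

Pre-tax equilibrium: P* = 93, Q* = 342.5.
Tax on buyers shifts demand to D = 900.5 − 6(P + 4) = 876.5 - 6P.
876.5 - 6P = -308.5 + 7P gives seller price Ps = 1185/13; buyers pay Pb = 1185/13 + 4 = 1237/13.
New quantity: Q = 900.5 − 6(1237/13) = 8569/26.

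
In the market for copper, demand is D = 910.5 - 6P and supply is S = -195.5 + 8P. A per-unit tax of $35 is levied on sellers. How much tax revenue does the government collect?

Pre-tax equilibrium: P* = 79, Q* = 436.5.
Tax on sellers shifts supply to S = -195.5 + 8(P − 35) = -475.5 + 8P.
910.5 - 6P = -475.5 + 8P gives buyer price Pb = 99; sellers receive Ps = 99 − 35 = 64.
New quantity: Q = 910.5 − 6(99) = 316.5.
Revenue = 35 × 316.5 = 11077.5.

Tax revenue = 11077.5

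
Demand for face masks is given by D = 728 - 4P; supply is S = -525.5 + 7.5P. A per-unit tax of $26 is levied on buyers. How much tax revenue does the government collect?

Pre-tax equilibrium: P* = 109, Q* = 292.
Tax on buyers shifts demand to D = 728 − 4(P + 26) = 624 - 4P.
624 - 4P = -525.5 + 7.5P gives seller price Ps = 2299/23; buyers pay Pb = 2299/23 + 26 = 2897/23.
New quantity: Q = 728 − 4(2897/23) = 5156/23.
Revenue = 26 × 5156/23 = 134056/23.

Tax revenue = 134056/23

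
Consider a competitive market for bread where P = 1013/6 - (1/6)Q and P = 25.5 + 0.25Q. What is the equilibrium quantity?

Set the two price expressions equal: 1013/6 - (1/6)Q = 25.5 + 0.25Q.
430/3 = (5/12)Q, so Q* = 344.
P* = 1013/6 − (1/6)(344) = 111.5.

Q* = 344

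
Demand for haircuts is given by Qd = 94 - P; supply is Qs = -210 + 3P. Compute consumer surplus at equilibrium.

Equilibrium: 94 - P = -210 + 3P gives P* = 76, Q* = 18.
Demand choke price (Qd = 0): P = 94.
CS = ½(94 − 76)(18) = 162.

Consumer surplus = 162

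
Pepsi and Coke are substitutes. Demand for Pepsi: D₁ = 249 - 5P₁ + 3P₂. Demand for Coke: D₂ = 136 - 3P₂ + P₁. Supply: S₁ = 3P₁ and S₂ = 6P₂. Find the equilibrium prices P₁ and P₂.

P₁ = 883/23, P₂ = 1337/69

Market 1: 249 - 5P₁ + 3P₂ = 3P₁ → 8P₁ - 3P₂ = 249.
Market 2: 9P₂ - P₁ = 136.
Eliminating P₂: 9×(1) + 3×(2) gives 69P₁ = 2649, so P₁ = 883/23.
Back-substitute into (2): P₂ = (136 + 1×883/23) / 9 = 1337/69.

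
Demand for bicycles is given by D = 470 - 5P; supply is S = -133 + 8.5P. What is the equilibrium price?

P* = 134/3

Set D = S: 470 - 5P = -133 + 8.5P.
603 = 13.5P, so P* = 134/3.
Q* = 470 − 5(134/3) = 740/3.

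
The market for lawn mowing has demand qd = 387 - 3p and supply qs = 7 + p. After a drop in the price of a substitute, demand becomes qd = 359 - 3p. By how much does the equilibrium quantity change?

Original equilibrium: p* = 95, q* = 102.
New equilibrium: 359 - 3p = 7 + p, so 352 = 4p and p' = 88; q' = 359 − 3(88) = 95.
Change in quantity: 95 − 102 = -7.

Δq = -7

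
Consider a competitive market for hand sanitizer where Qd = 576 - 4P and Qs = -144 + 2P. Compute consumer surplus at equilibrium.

Equilibrium: 576 - 4P = -144 + 2P gives P* = 120, Q* = 96.
Demand choke price (Qd = 0): P = 144.
CS = ½(144 − 120)(96) = 1152.

Consumer surplus = 1152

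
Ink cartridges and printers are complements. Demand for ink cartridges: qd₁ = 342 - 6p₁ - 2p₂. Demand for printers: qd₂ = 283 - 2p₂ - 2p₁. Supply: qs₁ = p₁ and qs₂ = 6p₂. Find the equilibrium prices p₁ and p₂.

Market 1: 342 - 6p₁ - 2p₂ = p₁ → 7p₁ + 2p₂ = 342.
Market 2: 8p₂ + 2p₁ = 283.
Eliminating p₂: 8×(1) − 2×(2) gives 52p₁ = 2170, so p₁ = 1085/26.
Back-substitute into (2): p₂ = (283 − 2×1085/26) / 8 = 1297/52.

p₁ = 1085/26, p₂ = 1297/52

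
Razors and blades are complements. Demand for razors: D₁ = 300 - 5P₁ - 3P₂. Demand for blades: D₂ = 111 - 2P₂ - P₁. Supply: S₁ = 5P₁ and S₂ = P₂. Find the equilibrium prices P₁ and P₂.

Market 1: 300 - 5P₁ - 3P₂ = 5P₁ → 10P₁ + 3P₂ = 300.
Market 2: 3P₂ + P₁ = 111.
Eliminating P₂: 3×(1) − 3×(2) gives 27P₁ = 567, so P₁ = 21.
Back-substitute into (2): P₂ = (111 − 1×21) / 3 = 30.

P₁ = 21, P₂ = 30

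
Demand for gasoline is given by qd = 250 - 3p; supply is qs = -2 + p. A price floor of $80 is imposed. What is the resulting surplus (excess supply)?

Equilibrium price would be p* = 63, so the floor at 80 binds.
At p = 80: qd = 10, qs = 78.
Surplus = 78 − 10 = 68.

Surplus = 68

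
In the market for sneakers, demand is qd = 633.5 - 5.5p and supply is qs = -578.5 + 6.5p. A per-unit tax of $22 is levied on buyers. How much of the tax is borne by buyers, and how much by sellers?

Buyers bear 143/12, sellers bear 121/12

Pre-tax equilibrium: p* = 101, q* = 78.
Tax on buyers shifts demand to qd = 633.5 − 5.5(p + 22) = 512.5 - 5.5p.
512.5 - 5.5p = -578.5 + 6.5p gives seller price ps = 1091/12; buyers pay pb = 1091/12 + 22 = 1355/12.
New quantity: q = 633.5 − 5.5(1355/12) = 299/24.
Buyer burden = 1355/12 − 101 = 143/12; seller burden = 101 − 1091/12 = 121/12.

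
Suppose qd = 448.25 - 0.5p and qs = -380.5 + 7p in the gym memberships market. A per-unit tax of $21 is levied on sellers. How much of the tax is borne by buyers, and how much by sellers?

Pre-tax equilibrium: p* = 110.5, q* = 393.
Tax on sellers shifts supply to qs = -380.5 + 7(p − 21) = -527.5 + 7p.
448.25 - 0.5p = -527.5 + 7p gives buyer price pb = 130.1; sellers receive ps = 130.1 − 21 = 109.1.
New quantity: q = 448.25 − 0.5(130.1) = 383.2.
Buyer burden = 130.1 − 110.5 = 19.6; seller burden = 110.5 − 109.1 = 1.4.

Buyers bear $19.6, sellers bear $1.4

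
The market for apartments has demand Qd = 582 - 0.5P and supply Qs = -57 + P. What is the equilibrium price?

P* = 426

Set Qd = Qs: 582 - 0.5P = -57 + P.
639 = 1.5P, so P* = 426.
Q* = 582 − 0.5(426) = 369.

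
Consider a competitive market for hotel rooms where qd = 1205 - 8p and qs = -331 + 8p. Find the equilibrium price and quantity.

p* = 96, q* = 437

Set qd = qs: 1205 - 8p = -331 + 8p.
1536 = 16p, so p* = 96.
q* = 1205 − 8(96) = 437.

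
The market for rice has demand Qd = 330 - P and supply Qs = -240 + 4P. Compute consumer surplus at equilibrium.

Consumer surplus = 23328

Equilibrium: 330 - P = -240 + 4P gives P* = 114, Q* = 216.
Demand choke price (Qd = 0): P = 330.
CS = ½(330 − 114)(216) = 23328.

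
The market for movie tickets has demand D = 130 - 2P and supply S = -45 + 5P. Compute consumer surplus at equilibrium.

Consumer surplus = 1600

Equilibrium: 130 - 2P = -45 + 5P gives P* = 25, Q* = 80.
Demand choke price (D = 0): P = 65.
CS = ½(65 − 25)(80) = 1600.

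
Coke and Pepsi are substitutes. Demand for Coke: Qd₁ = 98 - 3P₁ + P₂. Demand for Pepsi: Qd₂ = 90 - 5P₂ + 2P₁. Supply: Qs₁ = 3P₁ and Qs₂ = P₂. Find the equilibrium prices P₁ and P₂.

P₁ = 339/17, P₂ = 368/17

Market 1: 98 - 3P₁ + P₂ = 3P₁ → 6P₁ - P₂ = 98.
Market 2: 6P₂ - 2P₁ = 90.
Eliminating P₂: 6×(1) + 1×(2) gives 34P₁ = 678, so P₁ = 339/17.
Back-substitute into (2): P₂ = (90 + 2×339/17) / 6 = 368/17.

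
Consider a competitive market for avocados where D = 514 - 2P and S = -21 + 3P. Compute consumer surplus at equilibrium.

Consumer surplus = 22500

Equilibrium: 514 - 2P = -21 + 3P gives P* = 107, Q* = 300.
Demand choke price (D = 0): P = 257.
CS = ½(257 − 107)(300) = 22500.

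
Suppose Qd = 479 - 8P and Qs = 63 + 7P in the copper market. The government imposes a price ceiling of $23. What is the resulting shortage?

Equilibrium price would be P* = 416/15, so the ceiling at 23 binds.
At P = 23: Qd = 479 − 8(23) = 295, Qs = 63 + 7(23) = 224.
Shortage = 295 − 224 = 71.

Shortage = 71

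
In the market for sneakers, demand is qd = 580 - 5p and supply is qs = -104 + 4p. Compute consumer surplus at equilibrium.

Equilibrium: 580 - 5p = -104 + 4p gives p* = 76, q* = 200.
Demand choke price (qd = 0): p = 116.
CS = ½(116 − 76)(200) = 4000.

Consumer surplus = 4000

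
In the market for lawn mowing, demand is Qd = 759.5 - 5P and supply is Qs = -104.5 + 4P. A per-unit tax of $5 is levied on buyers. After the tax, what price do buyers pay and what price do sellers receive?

Buyers pay 884/9, sellers receive 839/9

Pre-tax equilibrium: P* = 96, Q* = 279.5.
Tax on buyers shifts demand to Qd = 759.5 − 5(P + 5) = 734.5 - 5P.
734.5 - 5P = -104.5 + 4P gives seller price Ps = 839/9; buyers pay Pb = 839/9 + 5 = 884/9.
New quantity: Q = 759.5 − 5(884/9) = 4831/18.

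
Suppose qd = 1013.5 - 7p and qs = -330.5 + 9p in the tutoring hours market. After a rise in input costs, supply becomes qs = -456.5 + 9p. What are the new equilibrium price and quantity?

p' = 91.875, q' = 370.375

Original equilibrium: p* = 84, q* = 425.5.
New equilibrium: 1013.5 - 7p = -456.5 + 9p, so 1470 = 16p and p' = 91.875; q' = 1013.5 − 7(91.875) = 370.375.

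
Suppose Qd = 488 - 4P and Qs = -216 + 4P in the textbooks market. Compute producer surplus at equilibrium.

Producer surplus = 2312

Equilibrium: 488 - 4P = -216 + 4P gives P* = 88, Q* = 136.
Supply starts at P = 54 (where Qs = 0).
PS = ½(88 − 54)(136) = 2312.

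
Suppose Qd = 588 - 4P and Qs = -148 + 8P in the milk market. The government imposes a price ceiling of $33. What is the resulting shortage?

Equilibrium price would be P* = 184/3, so the ceiling at 33 binds.
At P = 33: Qd = 588 − 4(33) = 456, Qs = -148 + 8(33) = 116.
Shortage = 456 − 116 = 340.

Shortage = 340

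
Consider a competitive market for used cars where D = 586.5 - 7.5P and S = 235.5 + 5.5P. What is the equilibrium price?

Set D = S: 586.5 - 7.5P = 235.5 + 5.5P.
351 = 13P, so P* = 27.
Q* = 586.5 − 7.5(27) = 384.

P* = 27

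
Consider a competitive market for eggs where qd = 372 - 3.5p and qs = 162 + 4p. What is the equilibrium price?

p* = 28

Set qd = qs: 372 - 3.5p = 162 + 4p.
210 = 7.5p, so p* = 28.
q* = 372 − 3.5(28) = 274.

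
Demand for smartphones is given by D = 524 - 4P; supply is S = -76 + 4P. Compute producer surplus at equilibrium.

Producer surplus = 6272

Equilibrium: 524 - 4P = -76 + 4P gives P* = 75, Q* = 224.
Supply starts at P = 19 (where S = 0).
PS = ½(75 − 19)(224) = 6272.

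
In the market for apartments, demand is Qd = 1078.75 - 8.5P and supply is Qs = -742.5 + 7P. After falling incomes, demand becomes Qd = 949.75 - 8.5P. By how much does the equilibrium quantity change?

ΔQ = -1806/31

Original equilibrium: P* = 117.5, Q* = 80.
New equilibrium: 949.75 - 8.5P = -742.5 + 7P, so 1692.25 = 15.5P and P' = 6769/62; Q' = 949.75 − 8.5(6769/62) = 674/31.
Change in quantity: 674/31 − 80 = -1806/31.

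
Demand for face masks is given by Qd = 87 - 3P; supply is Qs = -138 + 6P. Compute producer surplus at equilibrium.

Equilibrium: 87 - 3P = -138 + 6P gives P* = 25, Q* = 12.
Supply starts at P = 23 (where Qs = 0).
PS = ½(25 − 23)(12) = 12.

Producer surplus = 12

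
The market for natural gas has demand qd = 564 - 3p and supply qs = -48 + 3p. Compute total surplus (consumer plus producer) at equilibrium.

Equilibrium: 564 - 3p = -48 + 3p gives p* = 102, q* = 258.
Demand choke price: p = 188; supply starts at p = 16.
CS = ½(188 − 102)(258) = 11094; PS = ½(102 − 16)(258) = 11094.

Total surplus = 22188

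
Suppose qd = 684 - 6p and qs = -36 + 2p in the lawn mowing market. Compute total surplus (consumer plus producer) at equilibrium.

Equilibrium: 684 - 6p = -36 + 2p gives p* = 90, q* = 144.
Demand choke price: p = 114; supply starts at p = 18.
CS = ½(114 − 90)(144) = 1728; PS = ½(90 − 18)(144) = 5184.

Total surplus = 6912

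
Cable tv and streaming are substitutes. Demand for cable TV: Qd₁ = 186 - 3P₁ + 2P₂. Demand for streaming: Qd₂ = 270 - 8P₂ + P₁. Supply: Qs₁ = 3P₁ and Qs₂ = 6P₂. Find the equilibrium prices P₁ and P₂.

P₁ = 1572/41, P₂ = 903/41

Market 1: 186 - 3P₁ + 2P₂ = 3P₁ → 6P₁ - 2P₂ = 186.
Market 2: 14P₂ - P₁ = 270.
Eliminating P₂: 14×(1) + 2×(2) gives 82P₁ = 3144, so P₁ = 1572/41.
Back-substitute into (2): P₂ = (270 + 1×1572/41) / 14 = 903/41.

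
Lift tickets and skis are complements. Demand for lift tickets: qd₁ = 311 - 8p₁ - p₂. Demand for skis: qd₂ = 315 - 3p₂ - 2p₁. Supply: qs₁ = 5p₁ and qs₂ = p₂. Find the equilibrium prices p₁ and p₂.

Market 1: 311 - 8p₁ - p₂ = 5p₁ → 13p₁ + p₂ = 311.
Market 2: 4p₂ + 2p₁ = 315.
Eliminating p₂: 4×(1) − 1×(2) gives 50p₁ = 929, so p₁ = 18.58.
Back-substitute into (2): p₂ = (315 − 2×18.58) / 4 = 69.46.

p₁ = 18.58, p₂ = 69.46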